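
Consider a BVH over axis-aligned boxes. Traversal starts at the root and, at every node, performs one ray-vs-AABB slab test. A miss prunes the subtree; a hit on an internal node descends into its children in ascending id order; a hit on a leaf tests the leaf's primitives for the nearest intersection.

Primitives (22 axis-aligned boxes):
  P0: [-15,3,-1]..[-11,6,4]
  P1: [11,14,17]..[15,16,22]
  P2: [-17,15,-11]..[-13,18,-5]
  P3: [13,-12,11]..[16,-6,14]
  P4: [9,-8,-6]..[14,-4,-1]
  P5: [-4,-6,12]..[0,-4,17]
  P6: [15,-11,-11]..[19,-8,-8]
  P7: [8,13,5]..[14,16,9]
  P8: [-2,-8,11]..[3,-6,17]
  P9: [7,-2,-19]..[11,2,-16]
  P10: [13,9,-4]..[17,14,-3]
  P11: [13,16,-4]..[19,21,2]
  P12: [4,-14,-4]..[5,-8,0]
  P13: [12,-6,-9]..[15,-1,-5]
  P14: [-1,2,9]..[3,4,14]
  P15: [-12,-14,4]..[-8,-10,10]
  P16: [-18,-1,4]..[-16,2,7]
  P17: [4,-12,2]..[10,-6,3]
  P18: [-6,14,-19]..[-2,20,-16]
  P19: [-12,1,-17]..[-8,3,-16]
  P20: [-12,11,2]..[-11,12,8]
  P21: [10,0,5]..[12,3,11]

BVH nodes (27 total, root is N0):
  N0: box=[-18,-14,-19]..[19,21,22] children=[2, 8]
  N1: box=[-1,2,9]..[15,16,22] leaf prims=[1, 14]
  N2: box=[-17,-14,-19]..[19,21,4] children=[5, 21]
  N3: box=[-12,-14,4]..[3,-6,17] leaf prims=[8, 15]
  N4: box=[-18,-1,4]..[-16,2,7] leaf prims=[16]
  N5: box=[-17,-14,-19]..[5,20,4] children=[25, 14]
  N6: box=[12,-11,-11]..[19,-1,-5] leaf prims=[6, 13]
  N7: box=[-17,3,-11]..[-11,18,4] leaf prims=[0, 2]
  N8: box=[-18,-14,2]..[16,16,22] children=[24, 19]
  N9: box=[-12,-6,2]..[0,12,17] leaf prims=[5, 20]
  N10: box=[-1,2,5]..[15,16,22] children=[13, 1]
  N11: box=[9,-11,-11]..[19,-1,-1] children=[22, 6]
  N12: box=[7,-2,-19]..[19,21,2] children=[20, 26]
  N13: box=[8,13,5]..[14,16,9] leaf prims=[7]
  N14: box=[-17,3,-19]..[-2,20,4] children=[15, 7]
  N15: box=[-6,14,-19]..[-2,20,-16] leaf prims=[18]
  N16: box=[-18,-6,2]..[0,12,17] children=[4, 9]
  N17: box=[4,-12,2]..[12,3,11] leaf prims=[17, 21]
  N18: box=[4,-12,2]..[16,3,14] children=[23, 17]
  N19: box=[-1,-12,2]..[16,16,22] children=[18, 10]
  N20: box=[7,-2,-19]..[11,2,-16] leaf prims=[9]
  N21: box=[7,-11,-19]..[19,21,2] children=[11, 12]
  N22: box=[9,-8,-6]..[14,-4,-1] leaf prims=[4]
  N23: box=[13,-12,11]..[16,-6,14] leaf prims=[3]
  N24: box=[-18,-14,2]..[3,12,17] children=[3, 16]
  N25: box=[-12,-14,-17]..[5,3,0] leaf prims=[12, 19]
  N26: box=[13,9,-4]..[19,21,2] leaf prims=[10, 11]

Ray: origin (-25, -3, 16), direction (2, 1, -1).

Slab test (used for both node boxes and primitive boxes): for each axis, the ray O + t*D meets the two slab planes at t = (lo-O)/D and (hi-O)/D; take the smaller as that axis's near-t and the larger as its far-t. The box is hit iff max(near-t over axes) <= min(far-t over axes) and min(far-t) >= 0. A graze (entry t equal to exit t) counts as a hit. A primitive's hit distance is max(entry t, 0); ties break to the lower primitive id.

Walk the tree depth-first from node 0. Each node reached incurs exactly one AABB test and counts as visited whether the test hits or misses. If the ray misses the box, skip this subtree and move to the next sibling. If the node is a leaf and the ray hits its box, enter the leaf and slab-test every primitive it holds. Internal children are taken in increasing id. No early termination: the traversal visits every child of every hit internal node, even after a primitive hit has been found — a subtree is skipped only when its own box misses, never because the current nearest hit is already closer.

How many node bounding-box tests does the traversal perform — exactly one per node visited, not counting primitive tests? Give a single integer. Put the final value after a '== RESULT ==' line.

Trace the traversal:
N0 x:[7/2,22] y:[-11,24] z:[-6,35] -> hit [7/2,22], descend [2, 8]
  N2 x:[4,22] y:[-11,24] z:[12,35] -> hit [12,22], descend [5, 21]
    N5 x:[4,15] y:[-11,23] z:[12,35] -> hit [12,15], descend [14, 25]
      N14 x:[4,23/2] y:[6,23] z:[12,35] -> miss, prune
      N25 x:[13/2,15] y:[-11,6] z:[16,33] -> miss, prune
    N21 x:[16,22] y:[-8,24] z:[14,35] -> hit [16,22], descend [11, 12]
      N11 x:[17,22] y:[-8,2] z:[17,27] -> miss, prune
      N12 x:[16,22] y:[1,24] z:[14,35] -> hit [16,22], descend [20, 26]
        N20 x:[16,18] y:[1,5] z:[32,35] -> miss, prune
        N26 x:[19,22] y:[12,24] z:[14,20] -> hit [19,20] leaf, test {P10(miss), P11@t=19}
  N8 x:[7/2,41/2] y:[-11,19] z:[-6,14] -> hit [7/2,14], descend [19, 24]
    N19 x:[12,41/2] y:[-9,19] z:[-6,14] -> hit [12,14], descend [10, 18]
      N10 x:[12,20] y:[5,19] z:[-6,11] -> miss, prune
      N18 x:[29/2,41/2] y:[-9,6] z:[2,14] -> miss, prune
    N24 x:[7/2,14] y:[-11,15] z:[-1,14] -> hit [7/2,14], descend [3, 16]
      N3 x:[13/2,14] y:[-11,-3] z:[-1,12] -> miss, prune
      N16 x:[7/2,25/2] y:[-3,15] z:[-1,14] -> hit [7/2,25/2], descend [4, 9]
        N4 x:[7/2,9/2] y:[2,5] z:[9,12] -> miss, prune
        N9 x:[13/2,25/2] y:[-3,15] z:[-1,14] -> hit [13/2,25/2] leaf, test {P5(miss), P20(miss)}

Summary -> nodes [0, 2, 5, 14, 25, 21, 11, 12, 20, 26, 8, 19, 10, 18, 24, 3, 16, 4, 9]; box-tests=19; leaf-entries=2; first=P11

== RESULT ==
19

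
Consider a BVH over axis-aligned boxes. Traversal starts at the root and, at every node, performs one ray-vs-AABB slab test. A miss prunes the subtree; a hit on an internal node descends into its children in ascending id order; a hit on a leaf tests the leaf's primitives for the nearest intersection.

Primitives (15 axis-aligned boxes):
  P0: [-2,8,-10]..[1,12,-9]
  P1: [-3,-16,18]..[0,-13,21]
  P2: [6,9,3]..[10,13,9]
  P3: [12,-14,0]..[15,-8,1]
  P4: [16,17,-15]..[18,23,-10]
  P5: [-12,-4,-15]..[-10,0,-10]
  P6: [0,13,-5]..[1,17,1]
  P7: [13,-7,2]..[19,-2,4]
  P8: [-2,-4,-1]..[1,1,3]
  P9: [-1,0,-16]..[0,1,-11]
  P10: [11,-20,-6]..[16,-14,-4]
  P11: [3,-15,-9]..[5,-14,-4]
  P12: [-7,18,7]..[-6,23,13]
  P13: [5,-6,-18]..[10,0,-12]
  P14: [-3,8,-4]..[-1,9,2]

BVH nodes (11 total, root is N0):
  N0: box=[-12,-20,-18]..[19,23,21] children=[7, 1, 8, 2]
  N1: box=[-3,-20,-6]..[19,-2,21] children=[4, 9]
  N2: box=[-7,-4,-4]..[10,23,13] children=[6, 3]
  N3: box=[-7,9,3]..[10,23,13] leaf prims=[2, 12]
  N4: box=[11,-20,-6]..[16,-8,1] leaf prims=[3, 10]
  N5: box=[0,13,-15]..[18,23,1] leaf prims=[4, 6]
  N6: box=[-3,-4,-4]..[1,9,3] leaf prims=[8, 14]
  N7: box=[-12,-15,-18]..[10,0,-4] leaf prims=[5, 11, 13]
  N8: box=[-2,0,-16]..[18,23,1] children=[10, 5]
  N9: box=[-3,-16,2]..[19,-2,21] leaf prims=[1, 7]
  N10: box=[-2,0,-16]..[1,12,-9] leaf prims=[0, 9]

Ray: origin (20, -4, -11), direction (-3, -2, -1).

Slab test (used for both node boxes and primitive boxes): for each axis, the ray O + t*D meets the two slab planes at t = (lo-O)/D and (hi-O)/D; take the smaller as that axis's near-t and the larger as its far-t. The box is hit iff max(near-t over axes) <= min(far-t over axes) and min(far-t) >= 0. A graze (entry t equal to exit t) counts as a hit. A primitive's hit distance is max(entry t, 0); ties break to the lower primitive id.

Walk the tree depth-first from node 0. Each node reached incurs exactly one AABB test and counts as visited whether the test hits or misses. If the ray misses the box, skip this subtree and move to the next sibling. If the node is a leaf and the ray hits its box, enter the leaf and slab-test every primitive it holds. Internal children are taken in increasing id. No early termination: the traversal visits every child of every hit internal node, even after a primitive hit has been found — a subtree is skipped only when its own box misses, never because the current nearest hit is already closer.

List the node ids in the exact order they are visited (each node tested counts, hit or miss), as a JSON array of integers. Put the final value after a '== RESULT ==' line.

Trace the traversal:
N0 x:[1/3,32/3] y:[-27/2,8] z:[-32,7] -> hit [1/3,7], descend [1, 2, 7, 8]
  N1 x:[1/3,23/3] y:[-1,8] z:[-32,-5] -> miss, prune
  N2 x:[10/3,9] y:[-27/2,0] z:[-24,-7] -> miss, prune
  N7 x:[10/3,32/3] y:[-2,11/2] z:[-7,7] -> hit [10/3,11/2] leaf, test {P5(miss), P11(miss), P13(miss)}
  N8 x:[2/3,22/3] y:[-27/2,-2] z:[-12,5] -> miss, prune

Visited [0, 1, 2, 7, 8]. Tests: 5 box, 1 leaf. Nearest: miss.

== RESULT ==
[0, 1, 2, 7, 8]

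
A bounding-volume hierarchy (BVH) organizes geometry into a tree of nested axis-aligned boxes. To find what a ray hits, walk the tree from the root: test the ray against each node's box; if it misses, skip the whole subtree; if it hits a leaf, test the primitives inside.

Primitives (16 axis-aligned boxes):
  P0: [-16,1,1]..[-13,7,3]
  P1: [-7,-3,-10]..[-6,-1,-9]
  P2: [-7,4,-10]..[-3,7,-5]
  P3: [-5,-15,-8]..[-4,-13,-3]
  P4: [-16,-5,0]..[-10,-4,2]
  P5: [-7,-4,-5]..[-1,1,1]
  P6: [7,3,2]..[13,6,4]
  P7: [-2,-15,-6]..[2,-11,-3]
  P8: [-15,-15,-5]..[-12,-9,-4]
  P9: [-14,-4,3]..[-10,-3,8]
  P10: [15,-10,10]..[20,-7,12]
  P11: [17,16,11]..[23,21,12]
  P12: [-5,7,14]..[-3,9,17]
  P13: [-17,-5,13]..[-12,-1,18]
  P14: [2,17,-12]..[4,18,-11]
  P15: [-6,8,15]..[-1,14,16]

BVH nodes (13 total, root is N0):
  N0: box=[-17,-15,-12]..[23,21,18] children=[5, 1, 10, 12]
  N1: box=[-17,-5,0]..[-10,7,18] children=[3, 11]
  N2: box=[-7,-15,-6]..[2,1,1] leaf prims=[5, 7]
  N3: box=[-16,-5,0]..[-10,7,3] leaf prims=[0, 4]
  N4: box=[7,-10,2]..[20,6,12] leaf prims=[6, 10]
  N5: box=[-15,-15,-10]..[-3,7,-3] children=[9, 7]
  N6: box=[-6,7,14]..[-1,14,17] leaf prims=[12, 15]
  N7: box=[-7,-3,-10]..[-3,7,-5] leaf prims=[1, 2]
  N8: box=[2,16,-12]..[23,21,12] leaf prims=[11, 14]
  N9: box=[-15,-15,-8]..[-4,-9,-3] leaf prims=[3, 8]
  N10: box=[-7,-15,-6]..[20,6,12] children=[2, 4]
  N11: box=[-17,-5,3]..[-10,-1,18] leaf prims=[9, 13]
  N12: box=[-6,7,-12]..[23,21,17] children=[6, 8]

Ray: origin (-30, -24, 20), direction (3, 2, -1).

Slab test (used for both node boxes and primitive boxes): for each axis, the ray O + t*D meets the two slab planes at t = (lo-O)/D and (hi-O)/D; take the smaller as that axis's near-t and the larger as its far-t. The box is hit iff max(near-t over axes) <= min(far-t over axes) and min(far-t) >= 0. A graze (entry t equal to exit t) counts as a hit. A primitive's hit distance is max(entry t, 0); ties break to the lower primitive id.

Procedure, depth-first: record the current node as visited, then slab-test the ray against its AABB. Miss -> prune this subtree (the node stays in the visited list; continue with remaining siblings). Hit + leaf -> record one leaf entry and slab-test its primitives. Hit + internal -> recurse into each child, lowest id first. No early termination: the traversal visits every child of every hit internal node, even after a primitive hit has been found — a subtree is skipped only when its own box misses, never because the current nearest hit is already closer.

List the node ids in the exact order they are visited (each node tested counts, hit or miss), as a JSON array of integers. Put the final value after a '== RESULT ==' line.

Trace the traversal:
N0 x:[13/3,53/3] y:[9/2,45/2] z:[2,32] -> hit [9/2,53/3], descend [1, 5, 10, 12]
  N1 x:[13/3,20/3] y:[19/2,31/2] z:[2,20] -> miss, prune
  N5 x:[5,9] y:[9/2,31/2] z:[23,30] -> miss, prune
  N10 x:[23/3,50/3] y:[9/2,15] z:[8,26] -> hit [8,15], descend [2, 4]
    N2 x:[23/3,32/3] y:[9/2,25/2] z:[19,26] -> miss, prune
    N4 x:[37/3,50/3] y:[7,15] z:[8,18] -> hit [37/3,15] leaf, test {P6(miss), P10(miss)}
  N12 x:[8,53/3] y:[31/2,45/2] z:[3,32] -> hit [31/2,53/3], descend [6, 8]
    N6 x:[8,29/3] y:[31/2,19] z:[3,6] -> miss, prune
    N8 x:[32/3,53/3] y:[20,45/2] z:[8,32] -> miss, prune

order=[0, 1, 5, 10, 2, 4, 12, 6, 8]  |boxes|=9  |leaves|=1  hit=miss

== RESULT ==
[0, 1, 5, 10, 2, 4, 12, 6, 8]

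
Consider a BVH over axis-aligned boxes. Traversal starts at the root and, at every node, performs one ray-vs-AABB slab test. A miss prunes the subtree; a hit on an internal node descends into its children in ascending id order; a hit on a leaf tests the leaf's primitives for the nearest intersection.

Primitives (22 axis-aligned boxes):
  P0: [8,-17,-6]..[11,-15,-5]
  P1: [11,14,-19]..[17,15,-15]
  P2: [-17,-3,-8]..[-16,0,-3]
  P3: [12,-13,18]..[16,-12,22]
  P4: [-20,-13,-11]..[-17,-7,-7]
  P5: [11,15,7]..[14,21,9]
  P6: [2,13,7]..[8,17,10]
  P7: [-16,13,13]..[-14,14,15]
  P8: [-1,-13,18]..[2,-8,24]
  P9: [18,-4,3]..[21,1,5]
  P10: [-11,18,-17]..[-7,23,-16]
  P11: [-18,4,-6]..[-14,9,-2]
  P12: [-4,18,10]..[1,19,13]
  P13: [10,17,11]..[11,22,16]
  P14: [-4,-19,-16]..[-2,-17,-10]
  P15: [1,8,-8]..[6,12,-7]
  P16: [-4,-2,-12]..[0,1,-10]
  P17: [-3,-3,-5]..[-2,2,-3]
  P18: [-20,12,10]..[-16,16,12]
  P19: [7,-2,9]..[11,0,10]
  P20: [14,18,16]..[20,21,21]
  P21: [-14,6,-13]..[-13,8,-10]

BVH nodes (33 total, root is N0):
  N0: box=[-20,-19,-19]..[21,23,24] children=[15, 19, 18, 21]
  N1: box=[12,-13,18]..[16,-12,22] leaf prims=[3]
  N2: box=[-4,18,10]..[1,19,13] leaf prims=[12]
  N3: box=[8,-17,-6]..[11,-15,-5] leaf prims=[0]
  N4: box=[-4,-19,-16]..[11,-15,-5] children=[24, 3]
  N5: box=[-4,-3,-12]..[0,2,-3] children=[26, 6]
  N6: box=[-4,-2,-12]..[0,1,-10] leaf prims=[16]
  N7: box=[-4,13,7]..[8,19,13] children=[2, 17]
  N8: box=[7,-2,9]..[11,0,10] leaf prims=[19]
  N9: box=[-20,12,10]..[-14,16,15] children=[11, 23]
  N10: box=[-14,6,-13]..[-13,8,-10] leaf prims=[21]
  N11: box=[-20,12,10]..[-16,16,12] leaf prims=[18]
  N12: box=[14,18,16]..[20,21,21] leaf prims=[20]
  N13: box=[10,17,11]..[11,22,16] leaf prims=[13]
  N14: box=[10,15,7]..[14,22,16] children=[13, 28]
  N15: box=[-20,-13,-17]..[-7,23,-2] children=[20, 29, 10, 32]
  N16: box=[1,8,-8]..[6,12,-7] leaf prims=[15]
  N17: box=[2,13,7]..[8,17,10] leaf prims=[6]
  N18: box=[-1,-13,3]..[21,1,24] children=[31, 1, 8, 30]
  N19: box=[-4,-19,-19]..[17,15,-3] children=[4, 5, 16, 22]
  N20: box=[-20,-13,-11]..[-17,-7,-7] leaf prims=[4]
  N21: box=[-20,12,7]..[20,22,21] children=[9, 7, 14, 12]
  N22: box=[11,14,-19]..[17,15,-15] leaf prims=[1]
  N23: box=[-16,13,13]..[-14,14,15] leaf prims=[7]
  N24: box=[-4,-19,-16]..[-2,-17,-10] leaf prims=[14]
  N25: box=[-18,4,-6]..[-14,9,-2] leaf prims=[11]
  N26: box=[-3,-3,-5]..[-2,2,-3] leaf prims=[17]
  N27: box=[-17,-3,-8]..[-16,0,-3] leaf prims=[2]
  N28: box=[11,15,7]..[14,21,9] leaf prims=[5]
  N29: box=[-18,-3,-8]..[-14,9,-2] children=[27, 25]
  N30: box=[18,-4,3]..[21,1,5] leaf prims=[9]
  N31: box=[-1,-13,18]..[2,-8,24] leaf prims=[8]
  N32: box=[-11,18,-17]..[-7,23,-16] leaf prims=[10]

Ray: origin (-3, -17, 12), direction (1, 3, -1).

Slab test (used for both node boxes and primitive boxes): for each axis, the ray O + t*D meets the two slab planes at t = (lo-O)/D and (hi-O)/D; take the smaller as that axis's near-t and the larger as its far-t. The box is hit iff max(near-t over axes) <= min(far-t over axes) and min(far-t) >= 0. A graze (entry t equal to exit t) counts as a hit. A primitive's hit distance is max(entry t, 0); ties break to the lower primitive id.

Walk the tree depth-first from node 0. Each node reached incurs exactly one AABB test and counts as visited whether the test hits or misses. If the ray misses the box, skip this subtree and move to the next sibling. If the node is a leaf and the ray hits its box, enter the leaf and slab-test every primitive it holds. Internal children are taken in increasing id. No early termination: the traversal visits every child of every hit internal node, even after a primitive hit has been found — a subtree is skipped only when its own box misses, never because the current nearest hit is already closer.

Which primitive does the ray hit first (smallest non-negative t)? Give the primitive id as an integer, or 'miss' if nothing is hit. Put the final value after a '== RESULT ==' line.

Trace the traversal:
N0 x:[-17,24] y:[-2/3,40/3] z:[-12,31] -> hit [-2/3,40/3], descend [15, 18, 19, 21]
  N15 x:[-17,-4] y:[4/3,40/3] z:[14,29] -> miss, prune
  N18 x:[2,24] y:[4/3,6] z:[-12,9] -> hit [2,6], descend [1, 8, 30, 31]
    N1 x:[15,19] y:[4/3,5/3] z:[-10,-6] -> miss, prune
    N8 x:[10,14] y:[5,17/3] z:[2,3] -> miss, prune
    N30 x:[21,24] y:[13/3,6] z:[7,9] -> miss, prune
    N31 x:[2,5] y:[4/3,3] z:[-12,-6] -> miss, prune
  N19 x:[-1,20] y:[-2/3,32/3] z:[15,31] -> miss, prune
  N21 x:[-17,23] y:[29/3,13] z:[-9,5] -> miss, prune

order=[0, 15, 18, 1, 8, 30, 31, 19, 21]  |boxes|=9  |leaves|=0  hit=miss

== RESULT ==
miss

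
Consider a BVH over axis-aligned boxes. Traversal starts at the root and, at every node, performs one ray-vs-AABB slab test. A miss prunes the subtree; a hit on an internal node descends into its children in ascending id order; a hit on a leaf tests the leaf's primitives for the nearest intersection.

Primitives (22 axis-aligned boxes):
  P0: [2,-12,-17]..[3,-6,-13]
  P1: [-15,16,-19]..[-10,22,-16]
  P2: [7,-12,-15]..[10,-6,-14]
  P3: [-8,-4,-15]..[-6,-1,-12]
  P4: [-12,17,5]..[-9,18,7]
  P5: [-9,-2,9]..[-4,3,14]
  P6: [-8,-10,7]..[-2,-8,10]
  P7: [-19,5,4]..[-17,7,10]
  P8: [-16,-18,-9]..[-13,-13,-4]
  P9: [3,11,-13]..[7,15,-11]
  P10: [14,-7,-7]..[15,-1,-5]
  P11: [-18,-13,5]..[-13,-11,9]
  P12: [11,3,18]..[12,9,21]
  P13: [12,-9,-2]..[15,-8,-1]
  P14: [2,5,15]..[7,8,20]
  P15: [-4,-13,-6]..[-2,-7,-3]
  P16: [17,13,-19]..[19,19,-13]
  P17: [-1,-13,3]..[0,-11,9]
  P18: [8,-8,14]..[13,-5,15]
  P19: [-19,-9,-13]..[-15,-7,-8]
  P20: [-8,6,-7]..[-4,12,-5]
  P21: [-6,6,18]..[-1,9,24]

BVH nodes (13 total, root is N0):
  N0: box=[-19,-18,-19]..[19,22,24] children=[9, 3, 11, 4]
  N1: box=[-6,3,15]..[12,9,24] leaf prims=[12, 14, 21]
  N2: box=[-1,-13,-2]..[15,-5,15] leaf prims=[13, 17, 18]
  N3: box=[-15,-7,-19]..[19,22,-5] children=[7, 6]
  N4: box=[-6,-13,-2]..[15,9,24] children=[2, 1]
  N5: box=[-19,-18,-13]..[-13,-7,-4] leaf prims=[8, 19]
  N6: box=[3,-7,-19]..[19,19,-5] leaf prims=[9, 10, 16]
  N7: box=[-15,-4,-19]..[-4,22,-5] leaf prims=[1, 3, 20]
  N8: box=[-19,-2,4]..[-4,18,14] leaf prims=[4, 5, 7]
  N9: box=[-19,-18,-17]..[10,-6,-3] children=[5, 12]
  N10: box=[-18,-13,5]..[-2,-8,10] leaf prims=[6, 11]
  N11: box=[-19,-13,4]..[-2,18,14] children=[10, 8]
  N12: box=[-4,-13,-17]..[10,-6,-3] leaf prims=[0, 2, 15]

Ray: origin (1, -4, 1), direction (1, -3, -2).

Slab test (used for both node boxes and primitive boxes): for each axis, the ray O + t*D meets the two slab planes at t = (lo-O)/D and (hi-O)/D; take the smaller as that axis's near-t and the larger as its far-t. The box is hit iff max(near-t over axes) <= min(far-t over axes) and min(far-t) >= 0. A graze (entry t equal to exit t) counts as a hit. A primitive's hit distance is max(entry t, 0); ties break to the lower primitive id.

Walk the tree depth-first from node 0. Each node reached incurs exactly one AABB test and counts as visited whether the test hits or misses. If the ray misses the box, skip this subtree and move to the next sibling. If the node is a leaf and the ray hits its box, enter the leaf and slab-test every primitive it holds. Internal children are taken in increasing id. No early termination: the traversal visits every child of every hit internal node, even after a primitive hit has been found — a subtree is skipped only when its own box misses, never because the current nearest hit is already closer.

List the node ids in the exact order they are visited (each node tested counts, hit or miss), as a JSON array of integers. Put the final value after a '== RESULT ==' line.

Walk:
N0 x:[-20,18] y:[-26/3,14/3] z:[-23/2,10] -> hit [-26/3,14/3], descend [3, 4, 9, 11]
  N3 x:[-16,18] y:[-26/3,1] z:[3,10] -> miss, prune
  N4 x:[-7,14] y:[-13/3,3] z:[-23/2,3/2] -> hit [-13/3,3/2], descend [1, 2]
    N1 x:[-7,11] y:[-13/3,-7/3] z:[-23/2,-7] -> miss, prune
    N2 x:[-2,14] y:[1/3,3] z:[-7,3/2] -> hit [1/3,3/2] leaf, test {P13(miss), P17(miss), P18(miss)}
  N9 x:[-20,9] y:[2/3,14/3] z:[2,9] -> hit [2,14/3], descend [5, 12]
    N5 x:[-20,-14] y:[1,14/3] z:[5/2,7] -> miss, prune
    N12 x:[-5,9] y:[2/3,3] z:[2,9] -> hit [2,3] leaf, test {P0(miss), P2(miss), P15(miss)}
  N11 x:[-20,-3] y:[-22/3,3] z:[-13/2,-3/2] -> miss, prune

9 AABB tests over nodes [0, 3, 4, 1, 2, 9, 5, 12, 11]; 2 leaves entered; closest miss.

== RESULT ==
[0, 3, 4, 1, 2, 9, 5, 12, 11]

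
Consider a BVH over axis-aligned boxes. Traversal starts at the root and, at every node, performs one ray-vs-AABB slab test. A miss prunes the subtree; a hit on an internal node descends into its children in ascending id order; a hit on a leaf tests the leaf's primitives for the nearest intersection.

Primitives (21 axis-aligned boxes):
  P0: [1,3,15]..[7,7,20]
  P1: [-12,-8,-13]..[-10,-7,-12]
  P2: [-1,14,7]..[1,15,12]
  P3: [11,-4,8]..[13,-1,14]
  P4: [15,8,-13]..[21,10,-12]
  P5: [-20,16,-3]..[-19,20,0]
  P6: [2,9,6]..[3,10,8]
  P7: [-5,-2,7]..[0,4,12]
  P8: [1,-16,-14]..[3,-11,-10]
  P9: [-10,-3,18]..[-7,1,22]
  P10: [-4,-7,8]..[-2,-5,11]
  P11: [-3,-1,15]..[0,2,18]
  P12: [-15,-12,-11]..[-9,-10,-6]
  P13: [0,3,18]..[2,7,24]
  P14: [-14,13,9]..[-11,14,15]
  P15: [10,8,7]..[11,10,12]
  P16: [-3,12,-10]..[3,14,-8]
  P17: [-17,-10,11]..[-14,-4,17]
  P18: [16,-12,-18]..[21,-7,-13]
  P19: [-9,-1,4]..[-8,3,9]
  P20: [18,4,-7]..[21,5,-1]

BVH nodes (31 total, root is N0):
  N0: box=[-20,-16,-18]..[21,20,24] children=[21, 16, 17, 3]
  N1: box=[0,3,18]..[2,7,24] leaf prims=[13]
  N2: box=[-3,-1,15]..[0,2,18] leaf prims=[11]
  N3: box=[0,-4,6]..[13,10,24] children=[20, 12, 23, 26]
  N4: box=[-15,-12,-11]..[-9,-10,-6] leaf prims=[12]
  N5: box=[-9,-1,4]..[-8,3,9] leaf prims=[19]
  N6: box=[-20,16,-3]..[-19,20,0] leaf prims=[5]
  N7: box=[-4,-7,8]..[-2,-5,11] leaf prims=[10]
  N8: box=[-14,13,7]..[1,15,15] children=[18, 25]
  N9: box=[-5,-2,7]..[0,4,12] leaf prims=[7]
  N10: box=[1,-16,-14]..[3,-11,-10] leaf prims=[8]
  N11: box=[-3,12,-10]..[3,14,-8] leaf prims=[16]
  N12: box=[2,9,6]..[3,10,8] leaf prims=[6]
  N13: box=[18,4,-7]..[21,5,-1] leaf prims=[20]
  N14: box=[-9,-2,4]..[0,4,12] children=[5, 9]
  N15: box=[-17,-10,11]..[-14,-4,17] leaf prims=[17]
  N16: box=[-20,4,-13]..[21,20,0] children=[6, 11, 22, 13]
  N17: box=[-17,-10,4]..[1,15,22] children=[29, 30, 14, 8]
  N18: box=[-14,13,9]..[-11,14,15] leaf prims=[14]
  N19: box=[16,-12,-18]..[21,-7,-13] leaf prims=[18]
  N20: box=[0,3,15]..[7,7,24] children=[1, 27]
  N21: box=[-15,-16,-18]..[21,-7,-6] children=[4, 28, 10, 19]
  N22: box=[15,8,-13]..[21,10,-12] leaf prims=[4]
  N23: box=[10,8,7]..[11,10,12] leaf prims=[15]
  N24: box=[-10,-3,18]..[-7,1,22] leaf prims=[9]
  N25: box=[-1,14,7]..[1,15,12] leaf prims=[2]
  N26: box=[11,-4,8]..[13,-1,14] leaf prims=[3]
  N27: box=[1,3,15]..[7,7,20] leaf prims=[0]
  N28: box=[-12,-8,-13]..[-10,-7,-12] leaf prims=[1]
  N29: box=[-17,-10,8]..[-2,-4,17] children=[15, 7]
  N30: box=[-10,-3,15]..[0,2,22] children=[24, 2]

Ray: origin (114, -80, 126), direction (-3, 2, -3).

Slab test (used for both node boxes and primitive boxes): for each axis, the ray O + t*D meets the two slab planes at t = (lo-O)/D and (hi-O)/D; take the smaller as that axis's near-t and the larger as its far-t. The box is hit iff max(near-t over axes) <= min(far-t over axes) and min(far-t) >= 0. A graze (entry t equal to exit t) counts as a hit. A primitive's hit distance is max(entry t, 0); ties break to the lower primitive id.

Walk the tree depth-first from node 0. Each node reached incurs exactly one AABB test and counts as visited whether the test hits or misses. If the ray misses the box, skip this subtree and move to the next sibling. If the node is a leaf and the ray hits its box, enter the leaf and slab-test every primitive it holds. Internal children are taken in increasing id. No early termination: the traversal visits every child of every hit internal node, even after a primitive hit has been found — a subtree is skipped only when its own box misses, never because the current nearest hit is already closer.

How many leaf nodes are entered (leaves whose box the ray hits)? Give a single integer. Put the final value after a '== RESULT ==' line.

Trace the traversal:
N0 x:[31,134/3] y:[32,50] z:[34,48] -> hit [34,134/3], descend [3, 16, 17, 21]
  N3 x:[101/3,38] y:[38,45] z:[34,40] -> hit [38,38], descend [12, 20, 23, 26]
    N12 x:[37,112/3] y:[89/2,45] z:[118/3,40] -> miss, prune
    N20 x:[107/3,38] y:[83/2,87/2] z:[34,37] -> miss, prune
    N23 x:[103/3,104/3] y:[44,45] z:[38,119/3] -> miss, prune
    N26 x:[101/3,103/3] y:[38,79/2] z:[112/3,118/3] -> miss, prune
  N16 x:[31,134/3] y:[42,50] z:[42,139/3] -> hit [42,134/3], descend [6, 11, 13, 22]
    N6 x:[133/3,134/3] y:[48,50] z:[42,43] -> miss, prune
    N11 x:[37,39] y:[46,47] z:[134/3,136/3] -> miss, prune
    N13 x:[31,32] y:[42,85/2] z:[127/3,133/3] -> miss, prune
    N22 x:[31,33] y:[44,45] z:[46,139/3] -> miss, prune
  N17 x:[113/3,131/3] y:[35,95/2] z:[104/3,122/3] -> hit [113/3,122/3], descend [8, 14, 29, 30]
    N8 x:[113/3,128/3] y:[93/2,95/2] z:[37,119/3] -> miss, prune
    N14 x:[38,41] y:[39,42] z:[38,122/3] -> hit [39,122/3], descend [5, 9]
      N5 x:[122/3,41] y:[79/2,83/2] z:[39,122/3] -> hit [122/3,122/3] leaf, test {P19@t=122/3}
      N9 x:[38,119/3] y:[39,42] z:[38,119/3] -> hit [39,119/3] leaf, test {P7@t=39}
    N29 x:[116/3,131/3] y:[35,38] z:[109/3,118/3] -> miss, prune
    N30 x:[38,124/3] y:[77/2,41] z:[104/3,37] -> miss, prune
  N21 x:[31,43] y:[32,73/2] z:[44,48] -> miss, prune

Summary -> nodes [0, 3, 12, 20, 23, 26, 16, 6, 11, 13, 22, 17, 8, 14, 5, 9, 29, 30, 21]; box-tests=19; leaf-entries=2; first=P7

== RESULT ==
2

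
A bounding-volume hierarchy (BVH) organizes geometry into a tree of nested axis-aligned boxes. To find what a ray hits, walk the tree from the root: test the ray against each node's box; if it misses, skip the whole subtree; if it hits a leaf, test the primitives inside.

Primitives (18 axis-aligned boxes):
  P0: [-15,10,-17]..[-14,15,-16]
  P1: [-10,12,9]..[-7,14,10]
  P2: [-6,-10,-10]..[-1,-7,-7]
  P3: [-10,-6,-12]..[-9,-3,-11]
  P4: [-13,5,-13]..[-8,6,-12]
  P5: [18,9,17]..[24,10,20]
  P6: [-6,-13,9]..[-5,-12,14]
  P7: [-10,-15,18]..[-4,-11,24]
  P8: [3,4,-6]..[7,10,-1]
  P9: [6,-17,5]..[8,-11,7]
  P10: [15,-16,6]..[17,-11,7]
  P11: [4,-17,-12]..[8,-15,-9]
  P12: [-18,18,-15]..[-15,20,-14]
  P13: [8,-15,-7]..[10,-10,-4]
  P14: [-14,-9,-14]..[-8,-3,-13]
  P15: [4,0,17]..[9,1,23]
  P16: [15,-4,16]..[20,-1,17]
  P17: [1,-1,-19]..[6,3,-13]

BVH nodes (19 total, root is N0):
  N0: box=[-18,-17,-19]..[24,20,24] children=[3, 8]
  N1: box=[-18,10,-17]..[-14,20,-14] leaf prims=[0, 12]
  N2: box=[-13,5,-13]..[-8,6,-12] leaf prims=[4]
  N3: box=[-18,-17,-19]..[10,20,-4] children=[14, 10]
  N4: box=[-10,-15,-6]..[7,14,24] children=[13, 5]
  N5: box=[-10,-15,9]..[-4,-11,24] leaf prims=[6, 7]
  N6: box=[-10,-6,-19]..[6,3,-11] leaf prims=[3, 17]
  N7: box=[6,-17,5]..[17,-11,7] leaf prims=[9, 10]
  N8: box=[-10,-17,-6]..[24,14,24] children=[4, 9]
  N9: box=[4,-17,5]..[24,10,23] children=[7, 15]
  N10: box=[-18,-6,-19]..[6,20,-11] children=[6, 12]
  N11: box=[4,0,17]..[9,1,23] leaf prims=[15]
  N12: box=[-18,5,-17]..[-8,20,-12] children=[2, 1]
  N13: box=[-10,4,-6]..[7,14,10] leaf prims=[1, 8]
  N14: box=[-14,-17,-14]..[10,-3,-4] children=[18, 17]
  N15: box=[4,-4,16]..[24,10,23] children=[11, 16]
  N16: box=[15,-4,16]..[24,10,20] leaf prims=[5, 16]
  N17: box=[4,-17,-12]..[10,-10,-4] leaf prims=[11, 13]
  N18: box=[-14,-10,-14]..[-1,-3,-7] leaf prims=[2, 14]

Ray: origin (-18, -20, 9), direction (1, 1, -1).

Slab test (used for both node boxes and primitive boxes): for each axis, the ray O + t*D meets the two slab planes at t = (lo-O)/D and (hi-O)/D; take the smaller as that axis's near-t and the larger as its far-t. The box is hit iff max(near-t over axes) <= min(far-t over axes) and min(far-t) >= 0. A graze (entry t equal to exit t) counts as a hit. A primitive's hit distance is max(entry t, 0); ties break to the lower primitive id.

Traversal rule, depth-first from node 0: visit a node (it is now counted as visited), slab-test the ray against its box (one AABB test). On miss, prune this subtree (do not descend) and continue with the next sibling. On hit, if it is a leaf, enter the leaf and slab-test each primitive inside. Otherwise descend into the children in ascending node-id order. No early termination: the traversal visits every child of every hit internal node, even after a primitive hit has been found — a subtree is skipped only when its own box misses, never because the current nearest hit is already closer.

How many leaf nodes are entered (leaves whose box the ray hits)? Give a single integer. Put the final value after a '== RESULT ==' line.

Walk:
N0 x:[0,42] y:[3,40] z:[-15,28] -> hit [3,28], descend [3, 8]
  N3 x:[0,28] y:[3,40] z:[13,28] -> hit [13,28], descend [10, 14]
    N10 x:[0,24] y:[14,40] z:[20,28] -> hit [20,24], descend [6, 12]
      N6 x:[8,24] y:[14,23] z:[20,28] -> hit [20,23] leaf, test {P3(miss), P17@t=22}
      N12 x:[0,10] y:[25,40] z:[21,26] -> miss, prune
    N14 x:[4,28] y:[3,17] z:[13,23] -> hit [13,17], descend [17, 18]
      N17 x:[22,28] y:[3,10] z:[13,21] -> miss, prune
      N18 x:[4,17] y:[10,17] z:[16,23] -> hit [16,17] leaf, test {P2(miss), P14(miss)}
  N8 x:[8,42] y:[3,34] z:[-15,15] -> hit [8,15], descend [4, 9]
    N4 x:[8,25] y:[5,34] z:[-15,15] -> hit [8,15], descend [5, 13]
      N5 x:[8,14] y:[5,9] z:[-15,0] -> miss, prune
      N13 x:[8,25] y:[24,34] z:[-1,15] -> miss, prune
    N9 x:[22,42] y:[3,30] z:[-14,4] -> miss, prune

Summary -> nodes [0, 3, 10, 6, 12, 14, 17, 18, 8, 4, 5, 13, 9]; box-tests=13; leaf-entries=2; first=P17

== RESULT ==
2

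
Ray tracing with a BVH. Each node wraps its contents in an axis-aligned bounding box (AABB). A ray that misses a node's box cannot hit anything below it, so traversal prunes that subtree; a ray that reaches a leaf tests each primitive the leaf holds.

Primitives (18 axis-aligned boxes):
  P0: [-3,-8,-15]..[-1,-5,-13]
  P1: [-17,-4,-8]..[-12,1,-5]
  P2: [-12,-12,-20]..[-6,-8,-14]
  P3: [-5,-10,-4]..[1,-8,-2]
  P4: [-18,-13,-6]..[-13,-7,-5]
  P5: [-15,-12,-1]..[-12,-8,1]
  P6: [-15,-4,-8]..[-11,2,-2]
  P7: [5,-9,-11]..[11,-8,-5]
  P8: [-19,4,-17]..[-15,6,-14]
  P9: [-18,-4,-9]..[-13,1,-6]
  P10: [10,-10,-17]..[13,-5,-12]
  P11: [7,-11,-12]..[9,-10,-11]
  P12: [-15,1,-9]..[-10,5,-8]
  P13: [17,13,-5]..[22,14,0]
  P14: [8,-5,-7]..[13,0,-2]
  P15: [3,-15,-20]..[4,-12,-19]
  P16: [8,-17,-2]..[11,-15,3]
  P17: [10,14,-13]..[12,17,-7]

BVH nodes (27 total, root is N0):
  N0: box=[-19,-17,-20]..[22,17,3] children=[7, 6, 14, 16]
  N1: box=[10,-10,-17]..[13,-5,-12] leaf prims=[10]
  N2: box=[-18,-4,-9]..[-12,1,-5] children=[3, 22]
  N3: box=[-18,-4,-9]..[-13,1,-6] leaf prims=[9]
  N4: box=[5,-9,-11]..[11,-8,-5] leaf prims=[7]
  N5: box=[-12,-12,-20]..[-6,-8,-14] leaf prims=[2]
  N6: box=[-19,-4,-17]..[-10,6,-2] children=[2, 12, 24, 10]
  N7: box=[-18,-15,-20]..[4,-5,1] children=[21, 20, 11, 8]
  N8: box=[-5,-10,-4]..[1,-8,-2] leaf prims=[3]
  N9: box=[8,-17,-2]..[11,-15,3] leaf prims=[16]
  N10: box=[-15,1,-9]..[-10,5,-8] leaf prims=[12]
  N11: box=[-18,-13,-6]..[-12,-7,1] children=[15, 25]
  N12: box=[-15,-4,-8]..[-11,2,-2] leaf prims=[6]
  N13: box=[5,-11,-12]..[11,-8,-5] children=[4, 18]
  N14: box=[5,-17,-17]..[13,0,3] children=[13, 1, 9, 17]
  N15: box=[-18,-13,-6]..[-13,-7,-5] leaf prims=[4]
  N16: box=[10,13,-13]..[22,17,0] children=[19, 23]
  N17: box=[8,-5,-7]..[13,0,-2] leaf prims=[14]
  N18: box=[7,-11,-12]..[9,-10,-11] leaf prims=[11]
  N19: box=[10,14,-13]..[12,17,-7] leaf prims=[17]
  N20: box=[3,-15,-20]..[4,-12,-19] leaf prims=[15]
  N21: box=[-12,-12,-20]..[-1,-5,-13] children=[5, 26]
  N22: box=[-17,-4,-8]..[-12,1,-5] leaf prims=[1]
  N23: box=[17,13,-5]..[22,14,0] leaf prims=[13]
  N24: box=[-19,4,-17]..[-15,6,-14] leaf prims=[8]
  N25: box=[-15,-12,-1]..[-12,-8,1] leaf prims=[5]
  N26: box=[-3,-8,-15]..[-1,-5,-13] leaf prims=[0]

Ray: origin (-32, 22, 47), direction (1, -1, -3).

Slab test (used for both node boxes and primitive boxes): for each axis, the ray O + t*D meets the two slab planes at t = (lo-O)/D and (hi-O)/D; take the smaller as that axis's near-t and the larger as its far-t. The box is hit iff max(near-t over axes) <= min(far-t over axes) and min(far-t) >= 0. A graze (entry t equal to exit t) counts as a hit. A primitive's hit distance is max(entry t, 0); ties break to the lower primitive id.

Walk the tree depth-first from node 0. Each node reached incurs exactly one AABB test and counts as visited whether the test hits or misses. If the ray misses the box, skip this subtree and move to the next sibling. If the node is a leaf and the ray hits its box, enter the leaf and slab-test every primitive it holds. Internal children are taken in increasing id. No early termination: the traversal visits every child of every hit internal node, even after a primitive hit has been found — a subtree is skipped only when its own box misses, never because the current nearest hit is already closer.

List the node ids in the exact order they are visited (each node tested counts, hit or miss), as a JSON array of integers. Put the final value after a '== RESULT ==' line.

Trace the traversal:
N0 x:[13,54] y:[5,39] z:[44/3,67/3] -> hit [44/3,67/3], descend [6, 7, 14, 16]
  N6 x:[13,22] y:[16,26] z:[49/3,64/3] -> hit [49/3,64/3], descend [2, 10, 12, 24]
    N2 x:[14,20] y:[21,26] z:[52/3,56/3] -> miss, prune
    N10 x:[17,22] y:[17,21] z:[55/3,56/3] -> hit [55/3,56/3] leaf, test {P12@t=55/3}
    N12 x:[17,21] y:[20,26] z:[49/3,55/3] -> miss, prune
    N24 x:[13,17] y:[16,18] z:[61/3,64/3] -> miss, prune
  N7 x:[14,36] y:[27,37] z:[46/3,67/3] -> miss, prune
  N14 x:[37,45] y:[22,39] z:[44/3,64/3] -> miss, prune
  N16 x:[42,54] y:[5,9] z:[47/3,20] -> miss, prune

Visited [0, 6, 2, 10, 12, 24, 7, 14, 16]. Tests: 9 box, 1 leaf. Nearest: P12.

== RESULT ==
[0, 6, 2, 10, 12, 24, 7, 14, 16]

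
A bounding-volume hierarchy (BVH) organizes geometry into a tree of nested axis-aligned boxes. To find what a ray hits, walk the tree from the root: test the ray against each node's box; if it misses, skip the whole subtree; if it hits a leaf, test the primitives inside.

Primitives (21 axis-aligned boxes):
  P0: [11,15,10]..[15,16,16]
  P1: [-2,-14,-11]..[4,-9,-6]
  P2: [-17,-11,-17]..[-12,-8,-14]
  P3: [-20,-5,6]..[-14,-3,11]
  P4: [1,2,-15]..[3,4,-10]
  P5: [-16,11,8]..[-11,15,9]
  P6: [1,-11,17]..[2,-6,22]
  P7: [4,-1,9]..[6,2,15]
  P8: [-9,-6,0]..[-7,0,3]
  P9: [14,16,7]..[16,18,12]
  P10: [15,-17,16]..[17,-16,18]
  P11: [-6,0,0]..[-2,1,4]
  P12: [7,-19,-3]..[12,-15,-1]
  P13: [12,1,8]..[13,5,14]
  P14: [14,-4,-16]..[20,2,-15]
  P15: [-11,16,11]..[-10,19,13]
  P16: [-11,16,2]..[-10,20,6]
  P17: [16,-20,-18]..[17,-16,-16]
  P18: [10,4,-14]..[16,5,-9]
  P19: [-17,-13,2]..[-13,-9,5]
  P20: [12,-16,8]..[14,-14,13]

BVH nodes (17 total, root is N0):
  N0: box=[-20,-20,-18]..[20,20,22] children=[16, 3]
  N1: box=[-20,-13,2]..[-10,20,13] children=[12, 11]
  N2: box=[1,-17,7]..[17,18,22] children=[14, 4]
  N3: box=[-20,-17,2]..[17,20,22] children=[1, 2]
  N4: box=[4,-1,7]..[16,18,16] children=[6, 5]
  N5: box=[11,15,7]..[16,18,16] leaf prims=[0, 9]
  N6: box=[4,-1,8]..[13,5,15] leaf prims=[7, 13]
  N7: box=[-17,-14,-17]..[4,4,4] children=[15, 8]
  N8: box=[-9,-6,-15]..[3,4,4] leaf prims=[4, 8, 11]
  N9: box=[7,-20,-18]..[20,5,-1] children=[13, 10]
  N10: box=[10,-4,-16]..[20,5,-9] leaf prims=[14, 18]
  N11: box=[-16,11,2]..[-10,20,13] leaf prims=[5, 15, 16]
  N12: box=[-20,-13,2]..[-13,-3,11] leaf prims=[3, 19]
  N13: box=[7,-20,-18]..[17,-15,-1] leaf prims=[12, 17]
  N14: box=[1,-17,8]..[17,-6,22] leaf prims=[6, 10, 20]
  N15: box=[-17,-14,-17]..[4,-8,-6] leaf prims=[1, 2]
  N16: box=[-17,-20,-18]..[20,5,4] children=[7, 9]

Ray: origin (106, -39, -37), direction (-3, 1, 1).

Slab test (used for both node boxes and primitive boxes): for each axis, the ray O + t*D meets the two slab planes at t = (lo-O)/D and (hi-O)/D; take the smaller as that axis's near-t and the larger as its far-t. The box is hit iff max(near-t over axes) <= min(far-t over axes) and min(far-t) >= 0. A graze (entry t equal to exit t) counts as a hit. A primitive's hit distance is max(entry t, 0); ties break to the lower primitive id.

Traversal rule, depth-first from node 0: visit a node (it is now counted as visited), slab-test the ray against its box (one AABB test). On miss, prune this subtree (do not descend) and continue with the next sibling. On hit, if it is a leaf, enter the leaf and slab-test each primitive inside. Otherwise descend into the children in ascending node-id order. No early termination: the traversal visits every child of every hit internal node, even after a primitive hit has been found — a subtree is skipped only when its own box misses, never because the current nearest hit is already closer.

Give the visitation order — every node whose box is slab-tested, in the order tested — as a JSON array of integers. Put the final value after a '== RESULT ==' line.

Walk:
N0 x:[86/3,42] y:[19,59] z:[19,59] -> hit [86/3,42], descend [3, 16]
  N3 x:[89/3,42] y:[22,59] z:[39,59] -> hit [39,42], descend [1, 2]
    N1 x:[116/3,42] y:[26,59] z:[39,50] -> hit [39,42], descend [11, 12]
      N11 x:[116/3,122/3] y:[50,59] z:[39,50] -> miss, prune
      N12 x:[119/3,42] y:[26,36] z:[39,48] -> miss, prune
    N2 x:[89/3,35] y:[22,57] z:[44,59] -> miss, prune
  N16 x:[86/3,41] y:[19,44] z:[19,41] -> hit [86/3,41], descend [7, 9]
    N7 x:[34,41] y:[25,43] z:[20,41] -> hit [34,41], descend [8, 15]
      N8 x:[103/3,115/3] y:[33,43] z:[22,41] -> hit [103/3,115/3] leaf, test {P4(miss), P8@t=113/3, P11(miss)}
      N15 x:[34,41] y:[25,31] z:[20,31] -> miss, prune
    N9 x:[86/3,33] y:[19,44] z:[19,36] -> hit [86/3,33], descend [10, 13]
      N10 x:[86/3,32] y:[35,44] z:[21,28] -> miss, prune
      N13 x:[89/3,33] y:[19,24] z:[19,36] -> miss, prune

Visited [0, 3, 1, 11, 12, 2, 16, 7, 8, 15, 9, 10, 13]. Tests: 13 box, 1 leaf. Nearest: P8.

== RESULT ==
[0, 3, 1, 11, 12, 2, 16, 7, 8, 15, 9, 10, 13]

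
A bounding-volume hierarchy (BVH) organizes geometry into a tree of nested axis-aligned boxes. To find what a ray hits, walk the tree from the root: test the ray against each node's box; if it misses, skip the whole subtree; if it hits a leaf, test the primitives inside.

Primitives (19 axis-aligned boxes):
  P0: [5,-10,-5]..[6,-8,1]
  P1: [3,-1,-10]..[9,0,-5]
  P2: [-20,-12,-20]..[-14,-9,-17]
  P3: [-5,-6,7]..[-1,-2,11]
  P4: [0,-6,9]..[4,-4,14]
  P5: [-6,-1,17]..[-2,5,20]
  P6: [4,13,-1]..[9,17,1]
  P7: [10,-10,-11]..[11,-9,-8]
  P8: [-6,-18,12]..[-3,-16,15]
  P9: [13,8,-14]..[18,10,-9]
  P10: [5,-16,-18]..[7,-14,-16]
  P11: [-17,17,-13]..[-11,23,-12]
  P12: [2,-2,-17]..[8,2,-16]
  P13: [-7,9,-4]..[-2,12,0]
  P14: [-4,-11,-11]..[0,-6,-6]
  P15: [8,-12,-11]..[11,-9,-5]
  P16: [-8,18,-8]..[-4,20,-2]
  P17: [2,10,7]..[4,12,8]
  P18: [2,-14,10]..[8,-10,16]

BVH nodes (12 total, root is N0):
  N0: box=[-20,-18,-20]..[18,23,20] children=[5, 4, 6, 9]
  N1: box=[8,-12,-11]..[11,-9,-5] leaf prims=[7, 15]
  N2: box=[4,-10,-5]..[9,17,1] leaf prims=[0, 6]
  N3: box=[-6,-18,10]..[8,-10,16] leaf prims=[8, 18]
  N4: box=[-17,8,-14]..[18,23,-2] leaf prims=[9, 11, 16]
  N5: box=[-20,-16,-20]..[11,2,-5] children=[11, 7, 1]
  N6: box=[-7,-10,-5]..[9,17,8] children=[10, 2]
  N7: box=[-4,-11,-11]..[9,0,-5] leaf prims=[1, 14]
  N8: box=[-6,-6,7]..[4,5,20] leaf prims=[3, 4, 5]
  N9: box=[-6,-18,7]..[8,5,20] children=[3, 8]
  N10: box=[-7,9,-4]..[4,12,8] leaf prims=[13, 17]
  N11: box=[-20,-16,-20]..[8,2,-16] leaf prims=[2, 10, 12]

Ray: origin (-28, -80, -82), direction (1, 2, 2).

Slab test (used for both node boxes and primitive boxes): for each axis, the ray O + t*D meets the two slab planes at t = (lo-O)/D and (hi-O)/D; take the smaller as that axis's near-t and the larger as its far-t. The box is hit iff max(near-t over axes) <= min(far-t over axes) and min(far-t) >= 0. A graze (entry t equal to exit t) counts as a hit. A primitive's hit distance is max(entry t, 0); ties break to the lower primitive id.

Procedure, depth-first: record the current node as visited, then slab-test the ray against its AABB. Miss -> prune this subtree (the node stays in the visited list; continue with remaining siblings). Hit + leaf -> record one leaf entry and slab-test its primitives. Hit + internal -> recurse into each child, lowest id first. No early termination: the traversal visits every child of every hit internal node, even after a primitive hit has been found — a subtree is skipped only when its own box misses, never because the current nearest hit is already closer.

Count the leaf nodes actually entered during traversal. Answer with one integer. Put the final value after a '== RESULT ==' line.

Walk:
N0 x:[8,46] y:[31,103/2] z:[31,51] -> hit [31,46], descend [4, 5, 6, 9]
  N4 x:[11,46] y:[44,103/2] z:[34,40] -> miss, prune
  N5 x:[8,39] y:[32,41] z:[31,77/2] -> hit [32,77/2], descend [1, 7, 11]
    N1 x:[36,39] y:[34,71/2] z:[71/2,77/2] -> miss, prune
    N7 x:[24,37] y:[69/2,40] z:[71/2,77/2] -> hit [71/2,37] leaf, test {P1(miss), P14(miss)}
    N11 x:[8,36] y:[32,41] z:[31,33] -> hit [32,33] leaf, test {P2(miss), P10@t=33, P12(miss)}
  N6 x:[21,37] y:[35,97/2] z:[77/2,45] -> miss, prune
  N9 x:[22,36] y:[31,85/2] z:[89/2,51] -> miss, prune

Summary -> nodes [0, 4, 5, 1, 7, 11, 6, 9]; box-tests=8; leaf-entries=2; first=P10

== RESULT ==
2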